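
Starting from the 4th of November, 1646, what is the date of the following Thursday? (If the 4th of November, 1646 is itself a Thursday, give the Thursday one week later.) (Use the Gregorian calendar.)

November 8, 1646

Nov 4, 1646 is a Sunday.
From Sunday to the next Thursday is 4 days.
Nov 4, 1646 + 4 = Nov 8, 1646.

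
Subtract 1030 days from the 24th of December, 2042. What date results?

−365 (one year) → Dec 24, 2041 (665 left).
−365 (one year) → Dec 24, 2040 (300 left).
−24 → Nov 30, 2040 (end of Nov, 30 days; 276 left).
−30 → Oct 31, 2040 (end of Oct, 31 days; 246 left).
−31 → Sep 30, 2040 (end of Sep, 30 days; 215 left).
−30 → Aug 31, 2040 (end of Aug, 31 days; 185 left).
−31 → Jul 31, 2040 (end of Jul, 31 days; 154 left).
−31 → Jun 30, 2040 (end of Jun, 30 days; 123 left).
−30 → May 31, 2040 (end of May, 31 days; 93 left).
−31 → Apr 30, 2040 (end of Apr, 30 days; 62 left).
−30 → Mar 31, 2040 (end of Mar, 31 days; 32 left).
−31 → Feb 29, 2040 (end of Feb, 29 days; 1 left).
−1 → Feb 28, 2040.

February 28, 2040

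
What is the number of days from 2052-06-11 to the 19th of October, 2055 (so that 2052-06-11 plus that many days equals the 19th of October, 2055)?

Jun 11, 2052 → Jun 11, 2053: 365 days.
Jun 11, 2053 → Jun 11, 2054: 365 days.
Jun 11, 2054 → Jun 11, 2055: 365 days.
Jun 11, 2055 → Jul 11, 2055: 30 days (June has 30).
Jul 11, 2055 → Aug 11, 2055: 31 days (July has 31).
Aug 11, 2055 → Sep 11, 2055: 31 days (August has 31).
Sep 11, 2055 → Oct 11, 2055: 30 days (September has 30).
Oct 11, 2055 → Oct 19, 2055: 8 days.
Total: 1225 days.

1225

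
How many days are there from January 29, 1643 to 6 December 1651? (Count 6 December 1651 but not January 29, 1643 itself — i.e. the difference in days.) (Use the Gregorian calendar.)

Jan 29, 1643 → Jan 29, 1644: 365 days.
Jan 29, 1644 → Jan 29, 1645: 366 days (Feb 29, 1644 is in that span).
Jan 29, 1645 → Jan 29, 1646: 365 days.
Jan 29, 1646 → Jan 29, 1647: 365 days.
Jan 29, 1647 → Jan 29, 1648: 365 days.
Jan 29, 1648 → Jan 29, 1649: 366 days (Feb 29, 1648 is in that span).
Jan 29, 1649 → Jan 29, 1650: 365 days.
Jan 29, 1650 → Jan 29, 1651: 365 days.
Jan 29, 1651 → Feb 28, 1651: 30 days (January has 31).
Feb 28, 1651 → Mar 28, 1651: 28 days (February has 28).
Mar 28, 1651 → Apr 28, 1651: 31 days (March has 31).
Apr 28, 1651 → May 28, 1651: 30 days (April has 30).
May 28, 1651 → Jun 28, 1651: 31 days (May has 31).
Jun 28, 1651 → Jul 28, 1651: 30 days (June has 30).
Jul 28, 1651 → Aug 28, 1651: 31 days (July has 31).
Aug 28, 1651 → Sep 28, 1651: 31 days (August has 31).
Sep 28, 1651 → Oct 28, 1651: 30 days (September has 30).
Oct 28, 1651 → Nov 28, 1651: 31 days (October has 31).
Nov 28, 1651 → Dec 6, 1651: 8 days.
Total: 3233 days.

3233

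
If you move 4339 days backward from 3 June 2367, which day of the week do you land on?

Jun 3, 2367 is a Saturday.
4339 mod 7 = 6, so 4339 days before a Saturday is Saturday − 6 = Sunday.

Sunday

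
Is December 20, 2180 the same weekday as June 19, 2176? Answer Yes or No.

From Jun 19, 2176 to Dec 20, 2180 is 1645 days.
1645 mod 7 = 0, so they are the same weekday.
(Jun 19, 2176 is a Wednesday; Dec 20, 2180 is a Wednesday.)

Yes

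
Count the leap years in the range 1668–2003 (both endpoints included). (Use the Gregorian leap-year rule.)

81

Multiples of 4 in [1668,2003]: 84.
Of those, multiples of 100: 4 (not leap unless ÷400).
Multiples of 400: 1.
Leap years = 84 − 4 + 1 = 81.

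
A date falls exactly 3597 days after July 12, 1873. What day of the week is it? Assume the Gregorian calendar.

First find the weekday of Jul 12, 1873. Doomsday rule: the anchor day for the 1800s is Friday. For year 73: 73÷12 = 6 r 1, and 1÷4 = 0, so 6+1+0 = 7.
Friday + 7 ≡ Friday — that's 1873's doomsday.
In July the doomsday date is Jul 11.
Jul 12 is 1 day after Jul 11; 1 mod 7 = 1, so Friday + 1 = Saturday.
3597 mod 7 = 6, so 3597 days after a Saturday is Saturday + 6 = Friday.

Friday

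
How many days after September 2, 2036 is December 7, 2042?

2287

Sep 2, 2036 → Sep 2, 2037: 365 days.
Sep 2, 2037 → Sep 2, 2038: 365 days.
Sep 2, 2038 → Sep 2, 2039: 365 days.
Sep 2, 2039 → Sep 2, 2040: 366 days (Feb 29, 2040 is in that span).
Sep 2, 2040 → Sep 2, 2041: 365 days.
Sep 2, 2041 → Sep 2, 2042: 365 days.
Sep 2, 2042 → Oct 2, 2042: 30 days (September has 30).
Oct 2, 2042 → Nov 2, 2042: 31 days (October has 31).
Nov 2, 2042 → Dec 2, 2042: 30 days (November has 30).
Dec 2, 2042 → Dec 7, 2042: 5 days.
Total: 2287 days.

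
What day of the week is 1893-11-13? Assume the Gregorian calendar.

Doomsday rule: the anchor day for the 1800s is Friday. For year 93: 93÷12 = 7 r 9, and 9÷4 = 2, so 7+9+2 = 18.
Friday + 18 ≡ Tuesday — that's 1893's doomsday.
In November the doomsday date is Nov 7.
Nov 13 is 6 days after Nov 7; 6 mod 7 = 6, so Tuesday + 6 = Monday.

Monday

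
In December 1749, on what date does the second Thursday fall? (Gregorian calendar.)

December 1, 1749 is a Monday.
The first Thursday is therefore December 4 (3 days later).
The second Thursday is 4 + 1×7 = December 11.

December 11, 1749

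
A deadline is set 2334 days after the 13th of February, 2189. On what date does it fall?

July 6, 2195

+365 (one year) → Feb 13, 2190 (1969 left).
+365 (one year) → Feb 13, 2191 (1604 left).
+365 (one year) → Feb 13, 2192 (1239 left).
+366 (one year; includes Feb 29, 2192) → Feb 13, 2193 (873 left).
+365 (one year) → Feb 13, 2194 (508 left).
+365 (one year) → Feb 13, 2195 (143 left).
Feb has 28 days: +16 → Mar 1, 2195 (127 left).
Mar has 31 days: +31 → Apr 1, 2195 (96 left).
Apr has 30 days: +30 → May 1, 2195 (66 left).
May has 31 days: +31 → Jun 1, 2195 (35 left).
Jun has 30 days: +30 → Jul 1, 2195 (5 left).
+5 → Jul 6, 2195.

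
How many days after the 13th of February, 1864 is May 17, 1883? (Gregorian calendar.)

Feb 13, 1864 → Feb 13, 1865: 366 days (Feb 29, 1864 is in that span).
Feb 13, 1865 → Feb 13, 1866: 365 days.
Feb 13, 1866 → Feb 13, 1867: 365 days.
Feb 13, 1867 → Feb 13, 1868: 365 days.
Feb 13, 1868 → Feb 13, 1869: 366 days (Feb 29, 1868 is in that span).
Feb 13, 1869 → Feb 13, 1870: 365 days.
Feb 13, 1870 → Feb 13, 1871: 365 days.
Feb 13, 1871 → Feb 13, 1872: 365 days.
Feb 13, 1872 → Feb 13, 1873: 366 days (Feb 29, 1872 is in that span).
Feb 13, 1873 → Feb 13, 1874: 365 days.
Feb 13, 1874 → Feb 13, 1875: 365 days.
Feb 13, 1875 → Feb 13, 1876: 365 days.
Feb 13, 1876 → Feb 13, 1877: 366 days (Feb 29, 1876 is in that span).
Feb 13, 1877 → Feb 13, 1878: 365 days.
Feb 13, 1878 → Feb 13, 1879: 365 days.
Feb 13, 1879 → Feb 13, 1880: 365 days.
Feb 13, 1880 → Feb 13, 1881: 366 days (Feb 29, 1880 is in that span).
Feb 13, 1881 → Feb 13, 1882: 365 days.
Feb 13, 1882 → Feb 13, 1883: 365 days.
Feb 13, 1883 → Mar 13, 1883: 28 days (February has 28).
Mar 13, 1883 → Apr 13, 1883: 31 days (March has 31).
Apr 13, 1883 → May 13, 1883: 30 days (April has 30).
May 13, 1883 → May 17, 1883: 4 days.
Total: 7033 days.

7033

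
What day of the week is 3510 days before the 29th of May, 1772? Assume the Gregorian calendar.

First find the weekday of May 29, 1772. Doomsday rule: the anchor day for the 1700s is Sunday. For year 72: 72÷12 = 6 r 0, and 0÷4 = 0, so 6+0+0 = 6.
Sunday + 6 ≡ Saturday — that's 1772's doomsday.
In May the doomsday date is May 9.
May 29 is 20 days after May 9; 20 mod 7 = 6, so Saturday + 6 = Friday.
3510 mod 7 = 3, so 3510 days before a Friday is Friday − 3 = Tuesday.

Tuesday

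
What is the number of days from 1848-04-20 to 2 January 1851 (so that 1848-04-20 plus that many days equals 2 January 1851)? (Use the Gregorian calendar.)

987

Apr 20, 1848 → Apr 20, 1849: 365 days.
Apr 20, 1849 → Apr 20, 1850: 365 days.
Apr 20, 1850 → May 20, 1850: 30 days (April has 30).
May 20, 1850 → Jun 20, 1850: 31 days (May has 31).
Jun 20, 1850 → Jul 20, 1850: 30 days (June has 30).
Jul 20, 1850 → Aug 20, 1850: 31 days (July has 31).
Aug 20, 1850 → Sep 20, 1850: 31 days (August has 31).
Sep 20, 1850 → Oct 20, 1850: 30 days (September has 30).
Oct 20, 1850 → Nov 20, 1850: 31 days (October has 31).
Nov 20, 1850 → Dec 20, 1850: 30 days (November has 30).
Dec 20, 1850 → Jan 2, 1851: 13 days.
Total: 987 days.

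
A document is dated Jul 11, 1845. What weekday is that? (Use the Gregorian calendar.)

Doomsday rule: the anchor day for the 1800s is Friday. For year 45: 45÷12 = 3 r 9, and 9÷4 = 2, so 3+9+2 = 14.
Friday + 14 ≡ Friday — that's 1845's doomsday.
In July the doomsday date is Jul 11.
Jul 11 is the doomsday itself: Friday.

Friday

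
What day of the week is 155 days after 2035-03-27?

Wednesday

Mar 27, 2035 is a Tuesday.
155 mod 7 = 1, so 155 days after a Tuesday is Tuesday + 1 = Wednesday.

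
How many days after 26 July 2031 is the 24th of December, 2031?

151

Jul 26, 2031 → Aug 26, 2031: 31 days (July has 31).
Aug 26, 2031 → Sep 26, 2031: 31 days (August has 31).
Sep 26, 2031 → Oct 26, 2031: 30 days (September has 30).
Oct 26, 2031 → Nov 26, 2031: 31 days (October has 31).
Nov 26, 2031 → Dec 24, 2031: 28 days.
Total: 151 days.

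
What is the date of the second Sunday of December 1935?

December 8, 1935

December 1, 1935 is a Sunday.
The first Sunday is therefore December 1 (same day).
The second Sunday is 1 + 1×7 = December 8.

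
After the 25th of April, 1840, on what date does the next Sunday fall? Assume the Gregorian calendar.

Apr 25, 1840 is a Saturday.
From Saturday to the next Sunday is 1 day.
Apr 25, 1840 + 1 = Apr 26, 1840.

April 26, 1840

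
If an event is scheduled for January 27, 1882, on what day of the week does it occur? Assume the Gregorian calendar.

Friday

Doomsday rule: the anchor day for the 1800s is Friday. For year 82: 82÷12 = 6 r 10, and 10÷4 = 2, so 6+10+2 = 18.
Friday + 18 ≡ Tuesday — that's 1882's doomsday.
In January the doomsday date is Jan 3 (1882 is not a leap year).
Jan 27 is 24 days after Jan 3; 24 mod 7 = 3, so Tuesday + 3 = Friday.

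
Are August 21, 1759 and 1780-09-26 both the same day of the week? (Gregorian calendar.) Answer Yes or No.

From Aug 21, 1759 to Sep 26, 1780 is 7707 days.
7707 mod 7 = 0, so they are the same weekday.
(Aug 21, 1759 is a Tuesday; Sep 26, 1780 is a Tuesday.)

Yes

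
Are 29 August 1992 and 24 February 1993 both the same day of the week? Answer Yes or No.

From Aug 29, 1992 to Feb 24, 1993 is 179 days.
179 mod 7 = 4, so they are different weekdays.
(Aug 29, 1992 is a Saturday; Feb 24, 1993 is a Wednesday.)

No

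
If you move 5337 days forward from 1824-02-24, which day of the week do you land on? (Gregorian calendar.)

Friday

First find the weekday of Feb 24, 1824. Doomsday rule: the anchor day for the 1800s is Friday. For year 24: 24÷12 = 2 r 0, and 0÷4 = 0, so 2+0+0 = 2.
Friday + 2 ≡ Sunday — that's 1824's doomsday.
In February the doomsday date is Feb 29 (1824 is a leap year (divisible by 4)).
Feb 24 is 5 days before Feb 29; 5 mod 7 = 5, so Sunday − 5 = Tuesday.
5337 mod 7 = 3, so 5337 days after a Tuesday is Tuesday + 3 = Friday.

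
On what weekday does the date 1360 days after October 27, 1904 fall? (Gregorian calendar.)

Saturday

Oct 27, 1904 is a Thursday.
1360 mod 7 = 2, so 1360 days after a Thursday is Thursday + 2 = Saturday.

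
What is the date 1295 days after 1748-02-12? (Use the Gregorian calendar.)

August 30, 1751

+366 (one year; includes Feb 29, 1748) → Feb 12, 1749 (929 left).
+365 (one year) → Feb 12, 1750 (564 left).
+365 (one year) → Feb 12, 1751 (199 left).
Feb has 28 days: +17 → Mar 1, 1751 (182 left).
Mar has 31 days: +31 → Apr 1, 1751 (151 left).
Apr has 30 days: +30 → May 1, 1751 (121 left).
May has 31 days: +31 → Jun 1, 1751 (90 left).
Jun has 30 days: +30 → Jul 1, 1751 (60 left).
Jul has 31 days: +31 → Aug 1, 1751 (29 left).
+29 → Aug 30, 1751.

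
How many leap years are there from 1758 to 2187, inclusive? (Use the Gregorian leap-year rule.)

104

Multiples of 4 in [1758,2187]: 107.
Of those, multiples of 100: 4 (not leap unless ÷400).
Multiples of 400: 1.
Leap years = 107 − 4 + 1 = 104.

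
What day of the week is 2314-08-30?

Doomsday rule: the anchor day for the 2300s is Wednesday. For year 14: 14÷12 = 1 r 2, and 2÷4 = 0, so 1+2+0 = 3.
Wednesday + 3 ≡ Saturday — that's 2314's doomsday.
In August the doomsday date is Aug 8.
Aug 30 is 22 days after Aug 8; 22 mod 7 = 1, so Saturday + 1 = Sunday.

Sunday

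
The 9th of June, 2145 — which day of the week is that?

Wednesday

Doomsday rule: the anchor day for the 2100s is Sunday. For year 45: 45÷12 = 3 r 9, and 9÷4 = 2, so 3+9+2 = 14.
Sunday + 14 ≡ Sunday — that's 2145's doomsday.
In June the doomsday date is Jun 6.
Jun 9 is 3 days after Jun 6; 3 mod 7 = 3, so Sunday + 3 = Wednesday.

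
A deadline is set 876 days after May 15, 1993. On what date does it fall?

October 8, 1995

+365 (one year) → May 15, 1994 (511 left).
+365 (one year) → May 15, 1995 (146 left).
May has 31 days: +17 → Jun 1, 1995 (129 left).
Jun has 30 days: +30 → Jul 1, 1995 (99 left).
Jul has 31 days: +31 → Aug 1, 1995 (68 left).
Aug has 31 days: +31 → Sep 1, 1995 (37 left).
Sep has 30 days: +30 → Oct 1, 1995 (7 left).
+7 → Oct 8, 1995.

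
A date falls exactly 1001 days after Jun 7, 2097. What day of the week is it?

First find the weekday of Jun 7, 2097. Doomsday rule: the anchor day for the 2000s is Tuesday. For year 97: 97÷12 = 8 r 1, and 1÷4 = 0, so 8+1+0 = 9.
Tuesday + 9 ≡ Thursday — that's 2097's doomsday.
In June the doomsday date is Jun 6.
Jun 7 is 1 day after Jun 6; 1 mod 7 = 1, so Thursday + 1 = Friday.
1001 mod 7 = 0, so 1001 days after a Friday is Friday + 0 = Friday.

Friday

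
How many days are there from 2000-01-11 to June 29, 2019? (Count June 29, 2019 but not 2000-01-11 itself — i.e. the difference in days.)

Jan 11, 2000 → Jan 11, 2001: 366 days (Feb 29, 2000 is in that span).
Jan 11, 2001 → Jan 11, 2002: 365 days.
Jan 11, 2002 → Jan 11, 2003: 365 days.
Jan 11, 2003 → Jan 11, 2004: 365 days.
Jan 11, 2004 → Jan 11, 2005: 366 days (Feb 29, 2004 is in that span).
Jan 11, 2005 → Jan 11, 2006: 365 days.
Jan 11, 2006 → Jan 11, 2007: 365 days.
Jan 11, 2007 → Jan 11, 2008: 365 days.
Jan 11, 2008 → Jan 11, 2009: 366 days (Feb 29, 2008 is in that span).
Jan 11, 2009 → Jan 11, 2010: 365 days.
Jan 11, 2010 → Jan 11, 2011: 365 days.
Jan 11, 2011 → Jan 11, 2012: 365 days.
Jan 11, 2012 → Jan 11, 2013: 366 days (Feb 29, 2012 is in that span).
Jan 11, 2013 → Jan 11, 2014: 365 days.
Jan 11, 2014 → Jan 11, 2015: 365 days.
Jan 11, 2015 → Jan 11, 2016: 365 days.
Jan 11, 2016 → Jan 11, 2017: 366 days (Feb 29, 2016 is in that span).
Jan 11, 2017 → Jan 11, 2018: 365 days.
Jan 11, 2018 → Jan 11, 2019: 365 days.
Jan 11, 2019 → Feb 11, 2019: 31 days (January has 31).
Feb 11, 2019 → Mar 11, 2019: 28 days (February has 28).
Mar 11, 2019 → Apr 11, 2019: 31 days (March has 31).
Apr 11, 2019 → May 11, 2019: 30 days (April has 30).
May 11, 2019 → Jun 11, 2019: 31 days (May has 31).
Jun 11, 2019 → Jun 29, 2019: 18 days.
Total: 7109 days.

7109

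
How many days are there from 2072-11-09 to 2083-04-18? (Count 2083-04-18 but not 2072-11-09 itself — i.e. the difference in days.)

Nov 9, 2072 → Nov 9, 2073: 365 days.
Nov 9, 2073 → Nov 9, 2074: 365 days.
Nov 9, 2074 → Nov 9, 2075: 365 days.
Nov 9, 2075 → Nov 9, 2076: 366 days (Feb 29, 2076 is in that span).
Nov 9, 2076 → Nov 9, 2077: 365 days.
Nov 9, 2077 → Nov 9, 2078: 365 days.
Nov 9, 2078 → Nov 9, 2079: 365 days.
Nov 9, 2079 → Nov 9, 2080: 366 days (Feb 29, 2080 is in that span).
Nov 9, 2080 → Nov 9, 2081: 365 days.
Nov 9, 2081 → Nov 9, 2082: 365 days.
Nov 9, 2082 → Dec 9, 2082: 30 days (November has 30).
Dec 9, 2082 → Jan 9, 2083: 31 days (December has 31).
Jan 9, 2083 → Feb 9, 2083: 31 days (January has 31).
Feb 9, 2083 → Mar 9, 2083: 28 days (February has 28).
Mar 9, 2083 → Apr 9, 2083: 31 days (March has 31).
Apr 9, 2083 → Apr 18, 2083: 9 days.
Total: 3812 days.

3812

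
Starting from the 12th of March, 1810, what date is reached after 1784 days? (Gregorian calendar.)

January 29, 1815

+365 (one year) → Mar 12, 1811 (1419 left).
+366 (one year; includes Feb 29, 1812) → Mar 12, 1812 (1053 left).
+365 (one year) → Mar 12, 1813 (688 left).
+365 (one year) → Mar 12, 1814 (323 left).
Mar has 31 days: +20 → Apr 1, 1814 (303 left).
Apr has 30 days: +30 → May 1, 1814 (273 left).
May has 31 days: +31 → Jun 1, 1814 (242 left).
Jun has 30 days: +30 → Jul 1, 1814 (212 left).
Jul has 31 days: +31 → Aug 1, 1814 (181 left).
Aug has 31 days: +31 → Sep 1, 1814 (150 left).
Sep has 30 days: +30 → Oct 1, 1814 (120 left).
Oct has 31 days: +31 → Nov 1, 1814 (89 left).
Nov has 30 days: +30 → Dec 1, 1814 (59 left).
Dec has 31 days: +31 → Jan 1, 1815 (28 left).
+28 → Jan 29, 1815.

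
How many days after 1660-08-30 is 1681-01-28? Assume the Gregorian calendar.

Aug 30, 1660 → Aug 30, 1661: 365 days.
Aug 30, 1661 → Aug 30, 1662: 365 days.
Aug 30, 1662 → Aug 30, 1663: 365 days.
Aug 30, 1663 → Aug 30, 1664: 366 days (Feb 29, 1664 is in that span).
Aug 30, 1664 → Aug 30, 1665: 365 days.
Aug 30, 1665 → Aug 30, 1666: 365 days.
Aug 30, 1666 → Aug 30, 1667: 365 days.
Aug 30, 1667 → Aug 30, 1668: 366 days (Feb 29, 1668 is in that span).
Aug 30, 1668 → Aug 30, 1669: 365 days.
Aug 30, 1669 → Aug 30, 1670: 365 days.
Aug 30, 1670 → Aug 30, 1671: 365 days.
Aug 30, 1671 → Aug 30, 1672: 366 days (Feb 29, 1672 is in that span).
Aug 30, 1672 → Aug 30, 1673: 365 days.
Aug 30, 1673 → Aug 30, 1674: 365 days.
Aug 30, 1674 → Aug 30, 1675: 365 days.
Aug 30, 1675 → Aug 30, 1676: 366 days (Feb 29, 1676 is in that span).
Aug 30, 1676 → Aug 30, 1677: 365 days.
Aug 30, 1677 → Aug 30, 1678: 365 days.
Aug 30, 1678 → Aug 30, 1679: 365 days.
Aug 30, 1679 → Aug 30, 1680: 366 days (Feb 29, 1680 is in that span).
Aug 30, 1680 → Sep 30, 1680: 31 days (August has 31).
Sep 30, 1680 → Oct 30, 1680: 30 days (September has 30).
Oct 30, 1680 → Nov 30, 1680: 31 days (October has 31).
Nov 30, 1680 → Dec 30, 1680: 30 days (November has 30).
Dec 30, 1680 → Jan 28, 1681: 29 days.
Total: 7456 days.

7456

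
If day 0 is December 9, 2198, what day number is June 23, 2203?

Dec 9, 2198 → Dec 9, 2199: 365 days.
Dec 9, 2199 → Dec 9, 2200: 365 days.
Dec 9, 2200 → Dec 9, 2201: 365 days.
Dec 9, 2201 → Dec 9, 2202: 365 days.
Dec 9, 2202 → Jan 9, 2203: 31 days (December has 31).
Jan 9, 2203 → Feb 9, 2203: 31 days (January has 31).
Feb 9, 2203 → Mar 9, 2203: 28 days (February has 28).
Mar 9, 2203 → Apr 9, 2203: 31 days (March has 31).
Apr 9, 2203 → May 9, 2203: 30 days (April has 30).
May 9, 2203 → Jun 9, 2203: 31 days (May has 31).
Jun 9, 2203 → Jun 23, 2203: 14 days.
Total: 1656 days.

1656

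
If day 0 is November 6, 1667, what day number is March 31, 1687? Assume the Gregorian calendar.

Nov 6, 1667 → Nov 6, 1668: 366 days (Feb 29, 1668 is in that span).
Nov 6, 1668 → Nov 6, 1669: 365 days.
Nov 6, 1669 → Nov 6, 1670: 365 days.
Nov 6, 1670 → Nov 6, 1671: 365 days.
Nov 6, 1671 → Nov 6, 1672: 366 days (Feb 29, 1672 is in that span).
Nov 6, 1672 → Nov 6, 1673: 365 days.
Nov 6, 1673 → Nov 6, 1674: 365 days.
Nov 6, 1674 → Nov 6, 1675: 365 days.
Nov 6, 1675 → Nov 6, 1676: 366 days (Feb 29, 1676 is in that span).
Nov 6, 1676 → Nov 6, 1677: 365 days.
Nov 6, 1677 → Nov 6, 1678: 365 days.
Nov 6, 1678 → Nov 6, 1679: 365 days.
Nov 6, 1679 → Nov 6, 1680: 366 days (Feb 29, 1680 is in that span).
Nov 6, 1680 → Nov 6, 1681: 365 days.
Nov 6, 1681 → Nov 6, 1682: 365 days.
Nov 6, 1682 → Nov 6, 1683: 365 days.
Nov 6, 1683 → Nov 6, 1684: 366 days (Feb 29, 1684 is in that span).
Nov 6, 1684 → Nov 6, 1685: 365 days.
Nov 6, 1685 → Nov 6, 1686: 365 days.
Nov 6, 1686 → Dec 6, 1686: 30 days (November has 30).
Dec 6, 1686 → Jan 6, 1687: 31 days (December has 31).
Jan 6, 1687 → Feb 6, 1687: 31 days (January has 31).
Feb 6, 1687 → Mar 6, 1687: 28 days (February has 28).
Mar 6, 1687 → Mar 31, 1687: 25 days.
Total: 7085 days.

7085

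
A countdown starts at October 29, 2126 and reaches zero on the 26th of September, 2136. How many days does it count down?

Oct 29, 2126 → Oct 29, 2127: 365 days.
Oct 29, 2127 → Oct 29, 2128: 366 days (Feb 29, 2128 is in that span).
Oct 29, 2128 → Oct 29, 2129: 365 days.
Oct 29, 2129 → Oct 29, 2130: 365 days.
Oct 29, 2130 → Oct 29, 2131: 365 days.
Oct 29, 2131 → Oct 29, 2132: 366 days (Feb 29, 2132 is in that span).
Oct 29, 2132 → Oct 29, 2133: 365 days.
Oct 29, 2133 → Oct 29, 2134: 365 days.
Oct 29, 2134 → Oct 29, 2135: 365 days.
Oct 29, 2135 → Nov 29, 2135: 31 days (October has 31).
Nov 29, 2135 → Dec 29, 2135: 30 days (November has 30).
Dec 29, 2135 → Jan 29, 2136: 31 days (December has 31).
Jan 29, 2136 → Feb 29, 2136: 31 days (January has 31).
Feb 29, 2136 → Mar 29, 2136: 29 days (February has 29).
Mar 29, 2136 → Apr 29, 2136: 31 days (March has 31).
Apr 29, 2136 → May 29, 2136: 30 days (April has 30).
May 29, 2136 → Jun 29, 2136: 31 days (May has 31).
Jun 29, 2136 → Jul 29, 2136: 30 days (June has 30).
Jul 29, 2136 → Aug 29, 2136: 31 days (July has 31).
Aug 29, 2136 → Sep 26, 2136: 28 days.
Total: 3620 days.

3620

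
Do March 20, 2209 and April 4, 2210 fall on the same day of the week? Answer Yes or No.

From Mar 20, 2209 to Apr 4, 2210 is 380 days.
380 mod 7 = 2, so they are different weekdays.
(Mar 20, 2209 is a Monday; Apr 4, 2210 is a Wednesday.)

No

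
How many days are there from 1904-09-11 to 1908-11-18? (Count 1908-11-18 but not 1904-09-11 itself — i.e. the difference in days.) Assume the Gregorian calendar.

Sep 11, 1904 → Sep 11, 1905: 365 days.
Sep 11, 1905 → Sep 11, 1906: 365 days.
Sep 11, 1906 → Sep 11, 1907: 365 days.
Sep 11, 1907 → Sep 11, 1908: 366 days (Feb 29, 1908 is in that span).
Sep 11, 1908 → Oct 11, 1908: 30 days (September has 30).
Oct 11, 1908 → Nov 11, 1908: 31 days (October has 31).
Nov 11, 1908 → Nov 18, 1908: 7 days.
Total: 1529 days.

1529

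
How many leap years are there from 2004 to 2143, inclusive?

Multiples of 4 in [2004,2143]: 35.
Of those, multiples of 100: 1 (not leap unless ÷400).
Multiples of 400: 0.
Leap years = 35 − 1 + 0 = 34.

34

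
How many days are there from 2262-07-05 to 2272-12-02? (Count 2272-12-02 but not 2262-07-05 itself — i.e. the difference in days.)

Jul 5, 2262 → Jul 5, 2263: 365 days.
Jul 5, 2263 → Jul 5, 2264: 366 days (Feb 29, 2264 is in that span).
Jul 5, 2264 → Jul 5, 2265: 365 days.
Jul 5, 2265 → Jul 5, 2266: 365 days.
Jul 5, 2266 → Jul 5, 2267: 365 days.
Jul 5, 2267 → Jul 5, 2268: 366 days (Feb 29, 2268 is in that span).
Jul 5, 2268 → Jul 5, 2269: 365 days.
Jul 5, 2269 → Jul 5, 2270: 365 days.
Jul 5, 2270 → Jul 5, 2271: 365 days.
Jul 5, 2271 → Jul 5, 2272: 366 days (Feb 29, 2272 is in that span).
Jul 5, 2272 → Aug 5, 2272: 31 days (July has 31).
Aug 5, 2272 → Sep 5, 2272: 31 days (August has 31).
Sep 5, 2272 → Oct 5, 2272: 30 days (September has 30).
Oct 5, 2272 → Nov 5, 2272: 31 days (October has 31).
Nov 5, 2272 → Dec 2, 2272: 27 days.
Total: 3803 days.

3803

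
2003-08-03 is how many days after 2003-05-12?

May 12, 2003 → Jun 12, 2003: 31 days (May has 31).
Jun 12, 2003 → Jul 12, 2003: 30 days (June has 30).
Jul 12, 2003 → Aug 3, 2003: 22 days.
Total: 83 days.

83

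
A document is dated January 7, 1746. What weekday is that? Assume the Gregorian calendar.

Doomsday rule: the anchor day for the 1700s is Sunday. For year 46: 46÷12 = 3 r 10, and 10÷4 = 2, so 3+10+2 = 15.
Sunday + 15 ≡ Monday — that's 1746's doomsday.
In January the doomsday date is Jan 3 (1746 is not a leap year).
Jan 7 is 4 days after Jan 3; 4 mod 7 = 4, so Monday + 4 = Friday.

Friday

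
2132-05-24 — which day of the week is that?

Doomsday rule: the anchor day for the 2100s is Sunday. For year 32: 32÷12 = 2 r 8, and 8÷4 = 2, so 2+8+2 = 12.
Sunday + 12 ≡ Friday — that's 2132's doomsday.
In May the doomsday date is May 9.
May 24 is 15 days after May 9; 15 mod 7 = 1, so Friday + 1 = Saturday.

Saturday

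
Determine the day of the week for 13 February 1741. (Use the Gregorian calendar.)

Monday

Doomsday rule: the anchor day for the 1700s is Sunday. For year 41: 41÷12 = 3 r 5, and 5÷4 = 1, so 3+5+1 = 9.
Sunday + 9 ≡ Tuesday — that's 1741's doomsday.
In February the doomsday date is Feb 28 (1741 is not a leap year).
Feb 13 is 15 days before Feb 28; 15 mod 7 = 1, so Tuesday − 1 = Monday.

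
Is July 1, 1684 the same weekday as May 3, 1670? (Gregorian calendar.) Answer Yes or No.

Yes

From May 3, 1670 to Jul 1, 1684 is 5173 days.
5173 mod 7 = 0, so they are the same weekday.
(May 3, 1670 is a Saturday; Jul 1, 1684 is a Saturday.)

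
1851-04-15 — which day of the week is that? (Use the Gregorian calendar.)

Doomsday rule: the anchor day for the 1800s is Friday. For year 51: 51÷12 = 4 r 3, and 3÷4 = 0, so 4+3+0 = 7.
Friday + 7 ≡ Friday — that's 1851's doomsday.
In April the doomsday date is Apr 4.
Apr 15 is 11 days after Apr 4; 11 mod 7 = 4, so Friday + 4 = Tuesday.

Tuesday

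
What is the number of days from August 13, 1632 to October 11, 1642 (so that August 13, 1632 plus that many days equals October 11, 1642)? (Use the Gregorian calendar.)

3711

Aug 13, 1632 → Aug 13, 1633: 365 days.
Aug 13, 1633 → Aug 13, 1634: 365 days.
Aug 13, 1634 → Aug 13, 1635: 365 days.
Aug 13, 1635 → Aug 13, 1636: 366 days (Feb 29, 1636 is in that span).
Aug 13, 1636 → Aug 13, 1637: 365 days.
Aug 13, 1637 → Aug 13, 1638: 365 days.
Aug 13, 1638 → Aug 13, 1639: 365 days.
Aug 13, 1639 → Aug 13, 1640: 366 days (Feb 29, 1640 is in that span).
Aug 13, 1640 → Aug 13, 1641: 365 days.
Aug 13, 1641 → Aug 13, 1642: 365 days.
Aug 13, 1642 → Sep 13, 1642: 31 days (August has 31).
Sep 13, 1642 → Oct 11, 1642: 28 days.
Total: 3711 days.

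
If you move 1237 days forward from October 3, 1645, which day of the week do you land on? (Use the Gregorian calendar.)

Sunday

First find the weekday of Oct 3, 1645. Doomsday rule: the anchor day for the 1600s is Tuesday. For year 45: 45÷12 = 3 r 9, and 9÷4 = 2, so 3+9+2 = 14.
Tuesday + 14 ≡ Tuesday — that's 1645's doomsday.
In October the doomsday date is Oct 10.
Oct 3 is 7 days before Oct 10; 7 mod 7 = 0, so Tuesday − 0 = Tuesday.
1237 mod 7 = 5, so 1237 days after a Tuesday is Tuesday + 5 = Sunday.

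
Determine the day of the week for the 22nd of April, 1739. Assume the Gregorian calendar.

Doomsday rule: the anchor day for the 1700s is Sunday. For year 39: 39÷12 = 3 r 3, and 3÷4 = 0, so 3+3+0 = 6.
Sunday + 6 ≡ Saturday — that's 1739's doomsday.
In April the doomsday date is Apr 4.
Apr 22 is 18 days after Apr 4; 18 mod 7 = 4, so Saturday + 4 = Wednesday.

Wednesday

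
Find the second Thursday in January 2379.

January 1, 2379 is a Monday.
The first Thursday is therefore January 4 (3 days later).
The second Thursday is 4 + 1×7 = January 11.

January 11, 2379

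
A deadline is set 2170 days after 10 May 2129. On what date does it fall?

+365 (one year) → May 10, 2130 (1805 left).
+365 (one year) → May 10, 2131 (1440 left).
+366 (one year; includes Feb 29, 2132) → May 10, 2132 (1074 left).
+365 (one year) → May 10, 2133 (709 left).
+365 (one year) → May 10, 2134 (344 left).
May has 31 days: +22 → Jun 1, 2134 (322 left).
Jun has 30 days: +30 → Jul 1, 2134 (292 left).
Jul has 31 days: +31 → Aug 1, 2134 (261 left).
Aug has 31 days: +31 → Sep 1, 2134 (230 left).
Sep has 30 days: +30 → Oct 1, 2134 (200 left).
Oct has 31 days: +31 → Nov 1, 2134 (169 left).
Nov has 30 days: +30 → Dec 1, 2134 (139 left).
Dec has 31 days: +31 → Jan 1, 2135 (108 left).
Jan has 31 days: +31 → Feb 1, 2135 (77 left).
Feb has 28 days: +28 → Mar 1, 2135 (49 left).
Mar has 31 days: +31 → Apr 1, 2135 (18 left).
+18 → Apr 19, 2135.

April 19, 2135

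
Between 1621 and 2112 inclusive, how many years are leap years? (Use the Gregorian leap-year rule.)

Multiples of 4 in [1621,2112]: 123.
Of those, multiples of 100: 5 (not leap unless ÷400).
Multiples of 400: 1.
Leap years = 123 − 5 + 1 = 119.

119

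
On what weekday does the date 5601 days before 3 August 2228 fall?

Aug 3, 2228 is a Sunday.
5601 mod 7 = 1, so 5601 days before a Sunday is Sunday − 1 = Saturday.

Saturday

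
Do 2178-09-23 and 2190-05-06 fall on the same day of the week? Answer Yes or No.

No

From Sep 23, 2178 to May 6, 2190 is 4243 days.
4243 mod 7 = 1, so they are different weekdays.
(Sep 23, 2178 is a Wednesday; May 6, 2190 is a Thursday.)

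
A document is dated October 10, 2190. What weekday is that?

Sunday

Doomsday rule: the anchor day for the 2100s is Sunday. For year 90: 90÷12 = 7 r 6, and 6÷4 = 1, so 7+6+1 = 14.
Sunday + 14 ≡ Sunday — that's 2190's doomsday.
In October the doomsday date is Oct 10.
Oct 10 is the doomsday itself: Sunday.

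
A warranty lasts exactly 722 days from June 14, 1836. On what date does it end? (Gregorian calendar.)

June 6, 1838

+365 (one year) → Jun 14, 1837 (357 left).
Jun has 30 days: +17 → Jul 1, 1837 (340 left).
Jul has 31 days: +31 → Aug 1, 1837 (309 left).
Aug has 31 days: +31 → Sep 1, 1837 (278 left).
Sep has 30 days: +30 → Oct 1, 1837 (248 left).
Oct has 31 days: +31 → Nov 1, 1837 (217 left).
Nov has 30 days: +30 → Dec 1, 1837 (187 left).
Dec has 31 days: +31 → Jan 1, 1838 (156 left).
Jan has 31 days: +31 → Feb 1, 1838 (125 left).
Feb has 28 days: +28 → Mar 1, 1838 (97 left).
Mar has 31 days: +31 → Apr 1, 1838 (66 left).
Apr has 30 days: +30 → May 1, 1838 (36 left).
May has 31 days: +31 → Jun 1, 1838 (5 left).
+5 → Jun 6, 1838.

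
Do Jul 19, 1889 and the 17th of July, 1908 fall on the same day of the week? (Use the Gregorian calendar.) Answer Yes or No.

From Jul 19, 1889 to Jul 17, 1908 is 6937 days.
6937 mod 7 = 0, so they are the same weekday.
(Jul 19, 1889 is a Friday; Jul 17, 1908 is a Friday.)

Yes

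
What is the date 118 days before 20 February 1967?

October 25, 1966

−20 → Jan 31, 1967 (end of Jan, 31 days; 98 left).
−31 → Dec 31, 1966 (end of Dec, 31 days; 67 left).
−31 → Nov 30, 1966 (end of Nov, 30 days; 36 left).
−30 → Oct 31, 1966 (end of Oct, 31 days; 6 left).
−6 → Oct 25, 1966.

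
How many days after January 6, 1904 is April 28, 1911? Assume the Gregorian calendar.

Jan 6, 1904 → Jan 6, 1905: 366 days (Feb 29, 1904 is in that span).
Jan 6, 1905 → Jan 6, 1906: 365 days.
Jan 6, 1906 → Jan 6, 1907: 365 days.
Jan 6, 1907 → Jan 6, 1908: 365 days.
Jan 6, 1908 → Jan 6, 1909: 366 days (Feb 29, 1908 is in that span).
Jan 6, 1909 → Jan 6, 1910: 365 days.
Jan 6, 1910 → Jan 6, 1911: 365 days.
Jan 6, 1911 → Feb 6, 1911: 31 days (January has 31).
Feb 6, 1911 → Mar 6, 1911: 28 days (February has 28).
Mar 6, 1911 → Apr 6, 1911: 31 days (March has 31).
Apr 6, 1911 → Apr 28, 1911: 22 days.
Total: 2669 days.

2669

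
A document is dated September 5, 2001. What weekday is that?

Doomsday rule: the anchor day for the 2000s is Tuesday. For year 01: 1÷12 = 0 r 1, and 1÷4 = 0, so 0+1+0 = 1.
Tuesday + 1 ≡ Wednesday — that's 2001's doomsday.
In September the doomsday date is Sep 5.
Sep 5 is the doomsday itself: Wednesday.

Wednesday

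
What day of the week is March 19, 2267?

Tuesday

Doomsday rule: the anchor day for the 2200s is Friday. For year 67: 67÷12 = 5 r 7, and 7÷4 = 1, so 5+7+1 = 13.
Friday + 13 ≡ Thursday — that's 2267's doomsday.
In March the doomsday date is Mar 14.
Mar 19 is 5 days after Mar 14; 5 mod 7 = 5, so Thursday + 5 = Tuesday.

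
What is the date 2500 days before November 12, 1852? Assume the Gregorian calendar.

January 8, 1846

−366 (one year; includes Feb 29, 1852) → Nov 12, 1851 (2134 left).
−365 (one year) → Nov 12, 1850 (1769 left).
−365 (one year) → Nov 12, 1849 (1404 left).
−365 (one year) → Nov 12, 1848 (1039 left).
−366 (one year; includes Feb 29, 1848) → Nov 12, 1847 (673 left).
−365 (one year) → Nov 12, 1846 (308 left).
−12 → Oct 31, 1846 (end of Oct, 31 days; 296 left).
−31 → Sep 30, 1846 (end of Sep, 30 days; 265 left).
−30 → Aug 31, 1846 (end of Aug, 31 days; 235 left).
−31 → Jul 31, 1846 (end of Jul, 31 days; 204 left).
−31 → Jun 30, 1846 (end of Jun, 30 days; 173 left).
−30 → May 31, 1846 (end of May, 31 days; 143 left).
−31 → Apr 30, 1846 (end of Apr, 30 days; 112 left).
−30 → Mar 31, 1846 (end of Mar, 31 days; 82 left).
−31 → Feb 28, 1846 (end of Feb, 28 days; 51 left).
−28 → Jan 31, 1846 (end of Jan, 31 days; 23 left).
−23 → Jan 8, 1846.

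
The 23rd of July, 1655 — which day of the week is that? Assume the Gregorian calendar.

Doomsday rule: the anchor day for the 1600s is Tuesday. For year 55: 55÷12 = 4 r 7, and 7÷4 = 1, so 4+7+1 = 12.
Tuesday + 12 ≡ Sunday — that's 1655's doomsday.
In July the doomsday date is Jul 11.
Jul 23 is 12 days after Jul 11; 12 mod 7 = 5, so Sunday + 5 = Friday.

Friday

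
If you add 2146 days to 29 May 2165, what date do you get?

April 14, 2171

+365 (one year) → May 29, 2166 (1781 left).
+365 (one year) → May 29, 2167 (1416 left).
+366 (one year; includes Feb 29, 2168) → May 29, 2168 (1050 left).
+365 (one year) → May 29, 2169 (685 left).
+365 (one year) → May 29, 2170 (320 left).
May has 31 days: +3 → Jun 1, 2170 (317 left).
Jun has 30 days: +30 → Jul 1, 2170 (287 left).
Jul has 31 days: +31 → Aug 1, 2170 (256 left).
Aug has 31 days: +31 → Sep 1, 2170 (225 left).
Sep has 30 days: +30 → Oct 1, 2170 (195 left).
Oct has 31 days: +31 → Nov 1, 2170 (164 left).
Nov has 30 days: +30 → Dec 1, 2170 (134 left).
Dec has 31 days: +31 → Jan 1, 2171 (103 left).
Jan has 31 days: +31 → Feb 1, 2171 (72 left).
Feb has 28 days: +28 → Mar 1, 2171 (44 left).
Mar has 31 days: +31 → Apr 1, 2171 (13 left).
+13 → Apr 14, 2171.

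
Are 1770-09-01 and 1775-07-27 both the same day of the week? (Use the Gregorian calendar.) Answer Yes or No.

No

From Sep 1, 1770 to Jul 27, 1775 is 1790 days.
1790 mod 7 = 5, so they are different weekdays.
(Sep 1, 1770 is a Saturday; Jul 27, 1775 is a Thursday.)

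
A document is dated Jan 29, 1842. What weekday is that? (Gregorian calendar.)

Doomsday rule: the anchor day for the 1800s is Friday. For year 42: 42÷12 = 3 r 6, and 6÷4 = 1, so 3+6+1 = 10.
Friday + 10 ≡ Monday — that's 1842's doomsday.
In January the doomsday date is Jan 3 (1842 is not a leap year).
Jan 29 is 26 days after Jan 3; 26 mod 7 = 5, so Monday + 5 = Saturday.

Saturday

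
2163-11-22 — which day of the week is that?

Doomsday rule: the anchor day for the 2100s is Sunday. For year 63: 63÷12 = 5 r 3, and 3÷4 = 0, so 5+3+0 = 8.
Sunday + 8 ≡ Monday — that's 2163's doomsday.
In November the doomsday date is Nov 7.
Nov 22 is 15 days after Nov 7; 15 mod 7 = 1, so Monday + 1 = Tuesday.

Tuesday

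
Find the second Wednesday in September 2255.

September 1, 2255 is a Saturday.
The first Wednesday is therefore September 5 (4 days later).
The second Wednesday is 5 + 1×7 = September 12.

September 12, 2255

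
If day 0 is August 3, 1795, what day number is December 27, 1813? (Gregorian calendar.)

Aug 3, 1795 → Aug 3, 1796: 366 days (Feb 29, 1796 is in that span).
Aug 3, 1796 → Aug 3, 1797: 365 days.
Aug 3, 1797 → Aug 3, 1798: 365 days.
Aug 3, 1798 → Aug 3, 1799: 365 days.
Aug 3, 1799 → Aug 3, 1800: 365 days.
Aug 3, 1800 → Aug 3, 1801: 365 days.
Aug 3, 1801 → Aug 3, 1802: 365 days.
Aug 3, 1802 → Aug 3, 1803: 365 days.
Aug 3, 1803 → Aug 3, 1804: 366 days (Feb 29, 1804 is in that span).
Aug 3, 1804 → Aug 3, 1805: 365 days.
Aug 3, 1805 → Aug 3, 1806: 365 days.
Aug 3, 1806 → Aug 3, 1807: 365 days.
Aug 3, 1807 → Aug 3, 1808: 366 days (Feb 29, 1808 is in that span).
Aug 3, 1808 → Aug 3, 1809: 365 days.
Aug 3, 1809 → Aug 3, 1810: 365 days.
Aug 3, 1810 → Aug 3, 1811: 365 days.
Aug 3, 1811 → Aug 3, 1812: 366 days (Feb 29, 1812 is in that span).
Aug 3, 1812 → Aug 3, 1813: 365 days.
Aug 3, 1813 → Sep 3, 1813: 31 days (August has 31).
Sep 3, 1813 → Oct 3, 1813: 30 days (September has 30).
Oct 3, 1813 → Nov 3, 1813: 31 days (October has 31).
Nov 3, 1813 → Dec 3, 1813: 30 days (November has 30).
Dec 3, 1813 → Dec 27, 1813: 24 days.
Total: 6720 days.

6720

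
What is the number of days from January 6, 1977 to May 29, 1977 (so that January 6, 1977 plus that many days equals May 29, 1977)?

143

Jan 6, 1977 → Feb 6, 1977: 31 days (January has 31).
Feb 6, 1977 → Mar 6, 1977: 28 days (February has 28).
Mar 6, 1977 → Apr 6, 1977: 31 days (March has 31).
Apr 6, 1977 → May 6, 1977: 30 days (April has 30).
May 6, 1977 → May 29, 1977: 23 days.
Total: 143 days.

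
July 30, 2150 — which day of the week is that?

Doomsday rule: the anchor day for the 2100s is Sunday. For year 50: 50÷12 = 4 r 2, and 2÷4 = 0, so 4+2+0 = 6.
Sunday + 6 ≡ Saturday — that's 2150's doomsday.
In July the doomsday date is Jul 11.
Jul 30 is 19 days after Jul 11; 19 mod 7 = 5, so Saturday + 5 = Thursday.

Thursday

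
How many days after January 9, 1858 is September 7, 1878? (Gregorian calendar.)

Jan 9, 1858 → Jan 9, 1859: 365 days.
Jan 9, 1859 → Jan 9, 1860: 365 days.
Jan 9, 1860 → Jan 9, 1861: 366 days (Feb 29, 1860 is in that span).
Jan 9, 1861 → Jan 9, 1862: 365 days.
Jan 9, 1862 → Jan 9, 1863: 365 days.
Jan 9, 1863 → Jan 9, 1864: 365 days.
Jan 9, 1864 → Jan 9, 1865: 366 days (Feb 29, 1864 is in that span).
Jan 9, 1865 → Jan 9, 1866: 365 days.
Jan 9, 1866 → Jan 9, 1867: 365 days.
Jan 9, 1867 → Jan 9, 1868: 365 days.
Jan 9, 1868 → Jan 9, 1869: 366 days (Feb 29, 1868 is in that span).
Jan 9, 1869 → Jan 9, 1870: 365 days.
Jan 9, 1870 → Jan 9, 1871: 365 days.
Jan 9, 1871 → Jan 9, 1872: 365 days.
Jan 9, 1872 → Jan 9, 1873: 366 days (Feb 29, 1872 is in that span).
Jan 9, 1873 → Jan 9, 1874: 365 days.
Jan 9, 1874 → Jan 9, 1875: 365 days.
Jan 9, 1875 → Jan 9, 1876: 365 days.
Jan 9, 1876 → Jan 9, 1877: 366 days (Feb 29, 1876 is in that span).
Jan 9, 1877 → Jan 9, 1878: 365 days.
Jan 9, 1878 → Feb 9, 1878: 31 days (January has 31).
Feb 9, 1878 → Mar 9, 1878: 28 days (February has 28).
Mar 9, 1878 → Apr 9, 1878: 31 days (March has 31).
Apr 9, 1878 → May 9, 1878: 30 days (April has 30).
May 9, 1878 → Jun 9, 1878: 31 days (May has 31).
Jun 9, 1878 → Jul 9, 1878: 30 days (June has 30).
Jul 9, 1878 → Aug 9, 1878: 31 days (July has 31).
Aug 9, 1878 → Sep 7, 1878: 29 days.
Total: 7546 days.

7546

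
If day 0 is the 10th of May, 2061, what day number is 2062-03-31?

May 10, 2061 → Jun 10, 2061: 31 days (May has 31).
Jun 10, 2061 → Jul 10, 2061: 30 days (June has 30).
Jul 10, 2061 → Aug 10, 2061: 31 days (July has 31).
Aug 10, 2061 → Sep 10, 2061: 31 days (August has 31).
Sep 10, 2061 → Oct 10, 2061: 30 days (September has 30).
Oct 10, 2061 → Nov 10, 2061: 31 days (October has 31).
Nov 10, 2061 → Dec 10, 2061: 30 days (November has 30).
Dec 10, 2061 → Jan 10, 2062: 31 days (December has 31).
Jan 10, 2062 → Feb 10, 2062: 31 days (January has 31).
Feb 10, 2062 → Mar 10, 2062: 28 days (February has 28).
Mar 10, 2062 → Mar 31, 2062: 21 days.
Total: 325 days.

325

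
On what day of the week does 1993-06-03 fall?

Thursday

Doomsday rule: the anchor day for the 1900s is Wednesday. For year 93: 93÷12 = 7 r 9, and 9÷4 = 2, so 7+9+2 = 18.
Wednesday + 18 ≡ Sunday — that's 1993's doomsday.
In June the doomsday date is Jun 6.
Jun 3 is 3 days before Jun 6; 3 mod 7 = 3, so Sunday − 3 = Thursday.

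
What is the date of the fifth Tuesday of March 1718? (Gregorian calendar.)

March 1, 1718 is a Tuesday.
The first Tuesday is therefore March 1 (same day).
The fifth Tuesday is 1 + 4×7 = March 29.

March 29, 1718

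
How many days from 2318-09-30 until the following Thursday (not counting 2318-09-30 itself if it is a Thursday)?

Sep 30, 2318 is a Monday.
From Monday to the next Thursday is 3 days.

3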